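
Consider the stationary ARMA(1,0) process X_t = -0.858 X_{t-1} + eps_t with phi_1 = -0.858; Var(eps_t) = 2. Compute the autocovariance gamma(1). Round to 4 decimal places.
\gamma(1) = -6.5040

Multiply the model equation by X_{t-k} and take expectations. With theta_0 = psi_0 = 1 and psi_j the MA(infinity) weights, this gives
  gamma(k) - sum_i phi_i gamma(k-i) = c_k,
  c_k = sigma^2 * sum_{j=k..q} theta_j psi_{j-k}   (c_k = 0 for k > q),
using gamma(-m) = gamma(m).
Pure AR (q = 0): c_0 = sigma^2 = 2, c_k = 0 for k >= 1.
Equations for k = 0 and k = 1 (AR order 1):
  gamma(0) = phi_1 gamma(1) + c_0
  gamma(1) = phi_1 gamma(0) + c_1
Substituting the second into the first: gamma(0) (1 - phi_1^2) = c_0 + phi_1 c_1, so
  gamma(0) = c_0 / (1 - phi_1^2) = 2 / (1 - (-0.858)^2) = 2 / 0.263836 = 7.580467.
  gamma(1) = phi_1 gamma(0) = (-0.858)(7.580467) = -6.50404.
Therefore gamma(1) = -6.5040 (to 4 decimal places).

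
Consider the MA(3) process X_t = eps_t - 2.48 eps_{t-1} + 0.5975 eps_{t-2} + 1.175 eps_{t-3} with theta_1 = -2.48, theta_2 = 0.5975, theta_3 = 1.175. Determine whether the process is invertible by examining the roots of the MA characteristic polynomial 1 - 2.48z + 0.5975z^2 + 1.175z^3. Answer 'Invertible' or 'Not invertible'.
\text{Not invertible}

The MA(q) characteristic polynomial is P(z) = 1 - 2.48z + 0.5975z^2 + 1.175z^3.
Invertibility requires all roots to lie outside the unit circle, i.e. |z| > 1 for every root.
Degree 3: look for a simple real root z0 first, then factor out (1 - z/z0) and solve the remaining quadratic.
Testing z0 = 0.8: P(0.8) = 1 + (-2.48)(0.8) + (0.5975)(0.8)^2 + (1.175)(0.8)^3
  = 1 + (-1.984) + (0.3824) + (0.6016) = 0.  So z_0 = 0.8 is a root, |z_0| = 0.8.
Divide out the factor (1 - 1.25 z) = (1 - z/z0) (since 1/z0 = 1.25):
  P(z) = (1 - 1.25 z)(1 + (-1.23) z + (-0.94) z^2)
  [check: z-coef -1.23 - (1.25) = -2.48; z^2-coef -0.94 - (1.25)(-1.23) = 0.5975; z^3-coef -(1.25)(-0.94) = 1.175.]
Remaining roots from the quadratic factor 1 + (-1.23) z + (-0.94) z^2:
  Set 1 + (-1.23) z + (-0.94) z^2 = 0, i.e. a z^2 + b z + c = 0 with a = -0.94, b = -1.23, c = 1.
  Discriminant D = b^2 - 4ac = (-1.23)^2 - 4*(-0.94)*1 = 1.5129 - (-3.76) = 5.2729.
  D >= 0, so the roots are real: z = (-b +/- sqrt(D)) / (2a) = (1.23 +/- 2.29628) / (-1.88).
    z_1 = (1.23 + 2.29628) / (-1.88) = -1.8757,   |z_1| = 1.8757.
    z_2 = (1.23 - 2.29628) / (-1.88) = 0.5672,   |z_2| = 0.5672.
Moduli of all roots: 0.8000, 1.8757, 0.5672.
All moduli strictly greater than 1? No.
Verdict: Not invertible.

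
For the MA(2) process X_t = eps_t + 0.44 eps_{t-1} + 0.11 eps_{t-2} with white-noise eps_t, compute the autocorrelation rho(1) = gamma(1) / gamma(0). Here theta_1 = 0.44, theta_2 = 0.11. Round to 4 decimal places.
\rho(1) = 0.4051

For an MA(q) process with theta_0 = 1, the autocovariance is
  gamma(k) = sigma^2 * sum_{i=0..q-k} theta_i * theta_{i+k},
and rho(k) = gamma(k) / gamma(0). Sigma^2 cancels.
  numerator   = (1)*(0.44) + (0.44)*(0.11) = 0.4884.
  denominator = (1)^2 + (0.44)^2 + (0.11)^2 = 1.2057.
  rho(1) = 0.4884 / 1.2057 = 0.4051.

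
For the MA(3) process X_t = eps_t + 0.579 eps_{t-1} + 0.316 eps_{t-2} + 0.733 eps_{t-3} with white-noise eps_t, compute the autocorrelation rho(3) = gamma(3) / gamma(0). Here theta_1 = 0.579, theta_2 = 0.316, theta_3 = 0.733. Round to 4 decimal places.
\rho(3) = 0.3716

For an MA(q) process with theta_0 = 1, the autocovariance is
  gamma(k) = sigma^2 * sum_{i=0..q-k} theta_i * theta_{i+k},
and rho(k) = gamma(k) / gamma(0). Sigma^2 cancels.
  numerator   = (1)*(0.733) = 0.733.
  denominator = (1)^2 + (0.579)^2 + (0.316)^2 + (0.733)^2 = 1.972386.
  rho(3) = 0.733 / 1.972386 = 0.3716.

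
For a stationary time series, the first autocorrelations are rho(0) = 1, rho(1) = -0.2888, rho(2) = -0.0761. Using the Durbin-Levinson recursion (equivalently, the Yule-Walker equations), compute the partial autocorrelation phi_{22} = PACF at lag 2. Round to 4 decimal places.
\phi_{22} = -0.1740

The PACF at lag k is phi_{kk}, the last component of the solution
to the Yule-Walker system G_k phi = r_k where
  (G_k)_{ij} = rho(|i - j|), (r_k)_i = rho(i), i,j = 1..k.
Equivalently, Durbin-Levinson gives phi_{kk} iteratively:
  phi_{11} = rho(1)
  phi_{kk} = [rho(k) - sum_{j=1..k-1} phi_{k-1,j} rho(k-j)]
            / [1 - sum_{j=1..k-1} phi_{k-1,j} rho(j)],
  phi_{k,j} = phi_{k-1,j} - phi_{kk} phi_{k-1,k-j},  j = 1..k-1.
Step k = 1:
  phi_11 = rho(1) = -0.2888.
Step k = 2:
  phi_22 = [rho(2) - phi_11 rho(1)] / [1 - phi_11 rho(1)] = [-0.0761 - (-0.2888)(-0.2888)] / [1 - (-0.2888)(-0.2888)]
         = -0.15950544 / 0.91659456 = -0.174.
Therefore phi_{22} = -0.1740.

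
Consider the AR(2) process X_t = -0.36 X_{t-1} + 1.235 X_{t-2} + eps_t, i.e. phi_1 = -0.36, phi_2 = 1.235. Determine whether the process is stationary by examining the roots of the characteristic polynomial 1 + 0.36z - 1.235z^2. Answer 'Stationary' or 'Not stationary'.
\text{Not stationary}

The AR(p) characteristic polynomial is P(z) = 1 + 0.36z - 1.235z^2.
Stationarity requires all roots to lie outside the unit circle, i.e. |z| > 1 for every root.
Set 1 + (0.36) z + (-1.235) z^2 = 0, i.e. a z^2 + b z + c = 0 with a = -1.235, b = 0.36, c = 1.
Discriminant D = b^2 - 4ac = (0.36)^2 - 4*(-1.235)*1 = 0.1296 - (-4.94) = 5.0696.
D >= 0, so the roots are real: z = (-b +/- sqrt(D)) / (2a) = (-0.36 +/- 2.251577) / (-2.47).
  z_1 = (-0.36 + 2.251577) / (-2.47) = -0.7658,   |z_1| = 0.7658.
  z_2 = (-0.36 - 2.251577) / (-2.47) = 1.0573,   |z_2| = 1.0573.
Moduli of all roots: 0.7658, 1.0573.
All moduli strictly greater than 1? No.
Verdict: Not stationary.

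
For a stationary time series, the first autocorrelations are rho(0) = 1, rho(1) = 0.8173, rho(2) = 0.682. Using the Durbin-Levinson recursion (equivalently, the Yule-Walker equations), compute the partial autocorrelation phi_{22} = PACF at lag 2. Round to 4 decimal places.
\phi_{22} = 0.0422

The PACF at lag k is phi_{kk}, the last component of the solution
to the Yule-Walker system G_k phi = r_k where
  (G_k)_{ij} = rho(|i - j|), (r_k)_i = rho(i), i,j = 1..k.
Equivalently, Durbin-Levinson gives phi_{kk} iteratively:
  phi_{11} = rho(1)
  phi_{kk} = [rho(k) - sum_{j=1..k-1} phi_{k-1,j} rho(k-j)]
            / [1 - sum_{j=1..k-1} phi_{k-1,j} rho(j)],
  phi_{k,j} = phi_{k-1,j} - phi_{kk} phi_{k-1,k-j},  j = 1..k-1.
Step k = 1:
  phi_11 = rho(1) = 0.8173.
Step k = 2:
  phi_22 = [rho(2) - phi_11 rho(1)] / [1 - phi_11 rho(1)] = [0.682 - (0.8173)(0.8173)] / [1 - (0.8173)(0.8173)]
         = 0.01402071 / 0.33202071 = 0.0422.
Therefore phi_{22} = 0.0422.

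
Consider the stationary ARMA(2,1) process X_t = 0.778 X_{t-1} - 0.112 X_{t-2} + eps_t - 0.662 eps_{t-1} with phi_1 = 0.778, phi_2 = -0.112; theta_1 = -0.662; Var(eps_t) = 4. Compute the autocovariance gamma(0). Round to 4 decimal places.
\gamma(0) = 4.0621

Multiply the model equation by X_{t-k} and take expectations. With theta_0 = psi_0 = 1 and psi_j the MA(infinity) weights, this gives
  gamma(k) - sum_i phi_i gamma(k-i) = c_k,
  c_k = sigma^2 * sum_{j=k..q} theta_j psi_{j-k}   (c_k = 0 for k > q),
using gamma(-m) = gamma(m).
psi-weights needed (psi_j = theta_j + sum_i phi_i psi_{j-i}):
  psi_1 = theta_1 + phi_1 = -0.662 + (0.778) = 0.116
Right-hand sides:
  c_0 = sigma^2 (1 + theta_1 psi_1) = 4 * (1 + (-0.662)(0.116)) = 4 * 0.923208 = 3.692832
  c_1 = sigma^2 theta_1 = 4 * (-0.662) = -2.648
  c_2 = 0
Equations for k = 0, 1, 2 (AR order 2, c_2 = 0):
  (E0) gamma(0) = phi_1 gamma(1) + phi_2 gamma(2) + c_0
  (E1) gamma(1) = phi_1 gamma(0) + phi_2 gamma(1) + c_1
  (E2) gamma(2) = phi_1 gamma(1) + phi_2 gamma(0)
From (E1): gamma(1) = A gamma(0) + B with
  A = phi_1 / (1 - phi_2) = 0.778 / 1.112 = 0.69964,   B = c_1 / (1 - phi_2) = -2.648 / 1.112 = -2.381295.
Insert (E2) into (E0): gamma(0) (1 - phi_2^2) = phi_1 (1 + phi_2) gamma(1) + c_0.
  phi_1 (1 + phi_2) = (0.778)(0.888) = 0.690864,   1 - phi_2^2 = 0.987456.
Replace gamma(1) by A gamma(0) + B and collect gamma(0):
  gamma(0) [0.987456 - (0.690864)(0.69964)] = (0.690864)(-2.381295) + 3.692832
  gamma(0) * 0.5041 = 2.047681
  gamma(0) = 2.047681 / 0.5041 = 4.062056.
Therefore gamma(0) = 4.0621 (to 4 decimal places).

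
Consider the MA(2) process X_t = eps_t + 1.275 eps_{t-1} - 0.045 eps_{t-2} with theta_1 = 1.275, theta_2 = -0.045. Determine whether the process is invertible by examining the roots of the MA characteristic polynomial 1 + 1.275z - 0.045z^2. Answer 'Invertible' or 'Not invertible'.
\text{Not invertible}

The MA(q) characteristic polynomial is P(z) = 1 + 1.275z - 0.045z^2.
Invertibility requires all roots to lie outside the unit circle, i.e. |z| > 1 for every root.
Set 1 + (1.275) z + (-0.045) z^2 = 0, i.e. a z^2 + b z + c = 0 with a = -0.045, b = 1.275, c = 1.
Discriminant D = b^2 - 4ac = (1.275)^2 - 4*(-0.045)*1 = 1.625625 - (-0.18) = 1.805625.
D >= 0, so the roots are real: z = (-b +/- sqrt(D)) / (2a) = (-1.275 +/- 1.343735) / (-0.09).
  z_1 = (-1.275 + 1.343735) / (-0.09) = -0.7637,   |z_1| = 0.7637.
  z_2 = (-1.275 - 1.343735) / (-0.09) = 29.0971,   |z_2| = 29.0971.
Moduli of all roots: 0.7637, 29.0971.
All moduli strictly greater than 1? No.
Verdict: Not invertible.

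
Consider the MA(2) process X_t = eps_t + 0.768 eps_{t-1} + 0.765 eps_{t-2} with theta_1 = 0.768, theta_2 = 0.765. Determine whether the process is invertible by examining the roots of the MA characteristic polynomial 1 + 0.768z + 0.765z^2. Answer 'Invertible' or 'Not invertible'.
\text{Invertible}

The MA(q) characteristic polynomial is P(z) = 1 + 0.768z + 0.765z^2.
Invertibility requires all roots to lie outside the unit circle, i.e. |z| > 1 for every root.
Set 1 + (0.768) z + (0.765) z^2 = 0, i.e. a z^2 + b z + c = 0 with a = 0.765, b = 0.768, c = 1.
Discriminant D = b^2 - 4ac = (0.768)^2 - 4*(0.765)*1 = 0.589824 - (3.06) = -2.470176.
D < 0, so the roots are the complex-conjugate pair z = (-b +/- i sqrt(-D)) / (2a) = -0.502 +/- 1.0272i.
For a conjugate pair |z|^2 = z * conj(z) = (product of roots) = c/a = 1/(0.765) = 1.30719, so |z| = sqrt(1.30719) = 1.1433 for both roots.
Moduli of all roots: 1.1433, 1.1433.
All moduli strictly greater than 1? Yes.
Verdict: Invertible.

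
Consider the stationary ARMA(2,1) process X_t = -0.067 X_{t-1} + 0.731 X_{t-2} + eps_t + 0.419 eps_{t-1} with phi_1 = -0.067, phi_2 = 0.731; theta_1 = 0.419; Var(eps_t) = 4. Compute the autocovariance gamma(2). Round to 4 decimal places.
\gamma(2) = 6.2032

Multiply the model equation by X_{t-k} and take expectations. With theta_0 = psi_0 = 1 and psi_j the MA(infinity) weights, this gives
  gamma(k) - sum_i phi_i gamma(k-i) = c_k,
  c_k = sigma^2 * sum_{j=k..q} theta_j psi_{j-k}   (c_k = 0 for k > q),
using gamma(-m) = gamma(m).
psi-weights needed (psi_j = theta_j + sum_i phi_i psi_{j-i}):
  psi_1 = theta_1 + phi_1 = 0.419 + (-0.067) = 0.352
Right-hand sides:
  c_0 = sigma^2 (1 + theta_1 psi_1) = 4 * (1 + (0.419)(0.352)) = 4 * 1.147488 = 4.589952
  c_1 = sigma^2 theta_1 = 4 * (0.419) = 1.676
  c_2 = 0
Equations for k = 0, 1, 2 (AR order 2, c_2 = 0):
  (E0) gamma(0) = phi_1 gamma(1) + phi_2 gamma(2) + c_0
  (E1) gamma(1) = phi_1 gamma(0) + phi_2 gamma(1) + c_1
  (E2) gamma(2) = phi_1 gamma(1) + phi_2 gamma(0)
From (E1): gamma(1) = A gamma(0) + B with
  A = phi_1 / (1 - phi_2) = -0.067 / 0.269 = -0.249071,   B = c_1 / (1 - phi_2) = 1.676 / 0.269 = 6.230483.
Insert (E2) into (E0): gamma(0) (1 - phi_2^2) = phi_1 (1 + phi_2) gamma(1) + c_0.
  phi_1 (1 + phi_2) = (-0.067)(1.731) = -0.115977,   1 - phi_2^2 = 0.465639.
Replace gamma(1) by A gamma(0) + B and collect gamma(0):
  gamma(0) [0.465639 - (-0.115977)(-0.249071)] = (-0.115977)(6.230483) + 4.589952
  gamma(0) * 0.436753 = 3.867359
  gamma(0) = 3.867359 / 0.436753 = 8.854807.
  gamma(1) = A gamma(0) + B = (-0.249071)(8.854807) + (6.230483) = 4.025011.
  gamma(2) = phi_1 gamma(1) + phi_2 gamma(0) = (-0.067)(4.025011) + (0.731)(8.854807) = 6.203188.
Therefore gamma(2) = 6.2032 (to 4 decimal places).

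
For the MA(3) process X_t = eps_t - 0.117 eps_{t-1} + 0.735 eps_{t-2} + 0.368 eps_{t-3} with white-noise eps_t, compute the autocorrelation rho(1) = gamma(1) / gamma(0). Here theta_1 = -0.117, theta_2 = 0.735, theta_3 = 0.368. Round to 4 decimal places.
\rho(1) = 0.0399

For an MA(q) process with theta_0 = 1, the autocovariance is
  gamma(k) = sigma^2 * sum_{i=0..q-k} theta_i * theta_{i+k},
and rho(k) = gamma(k) / gamma(0). Sigma^2 cancels.
  numerator   = (1)*(-0.117) + (-0.117)*(0.735) + (0.735)*(0.368) = 0.067485.
  denominator = (1)^2 + (-0.117)^2 + (0.735)^2 + (0.368)^2 = 1.689338.
  rho(1) = 0.067485 / 1.689338 = 0.0399.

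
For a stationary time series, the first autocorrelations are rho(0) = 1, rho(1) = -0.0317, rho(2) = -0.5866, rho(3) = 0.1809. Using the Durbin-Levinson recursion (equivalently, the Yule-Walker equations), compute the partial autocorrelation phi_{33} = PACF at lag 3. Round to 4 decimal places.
\phi_{33} = 0.2031

The PACF at lag k is phi_{kk}, the last component of the solution
to the Yule-Walker system G_k phi = r_k where
  (G_k)_{ij} = rho(|i - j|), (r_k)_i = rho(i), i,j = 1..k.
Equivalently, Durbin-Levinson gives phi_{kk} iteratively:
  phi_{11} = rho(1)
  phi_{kk} = [rho(k) - sum_{j=1..k-1} phi_{k-1,j} rho(k-j)]
            / [1 - sum_{j=1..k-1} phi_{k-1,j} rho(j)],
  phi_{k,j} = phi_{k-1,j} - phi_{kk} phi_{k-1,k-j},  j = 1..k-1.
Step k = 1:
  phi_11 = rho(1) = -0.0317.
Step k = 2:
  phi_22 = [rho(2) - phi_11 rho(1)] / [1 - phi_11 rho(1)] = [-0.5866 - (-0.0317)(-0.0317)] / [1 - (-0.0317)(-0.0317)]
         = -0.58760489 / 0.99899511 = -0.588196.
  Update: phi_21 = phi_11 - phi_22 phi_11 = -0.0317 - (-0.588196)(-0.0317) = -0.050346.
Step k = 3:
  phi_33 = [rho(3) - phi_21 rho(2) - phi_22 rho(1)] / [1 - phi_21 rho(1) - phi_22 rho(2)]
    numerator   = 0.1809 - (-0.050346)(-0.5866) - (-0.588196)(-0.0317) = 0.13272133
    denominator = 1 - (-0.050346)(-0.0317) - (-0.588196)(-0.5866) = 0.65336829
  phi_33 = 0.13272133 / 0.65336829 = 0.2031.
Therefore phi_{33} = 0.2031.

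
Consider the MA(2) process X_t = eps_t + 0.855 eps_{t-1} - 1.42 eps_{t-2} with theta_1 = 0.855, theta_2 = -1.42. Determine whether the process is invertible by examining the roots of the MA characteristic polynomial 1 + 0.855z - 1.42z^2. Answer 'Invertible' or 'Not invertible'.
\text{Not invertible}

The MA(q) characteristic polynomial is P(z) = 1 + 0.855z - 1.42z^2.
Invertibility requires all roots to lie outside the unit circle, i.e. |z| > 1 for every root.
Set 1 + (0.855) z + (-1.42) z^2 = 0, i.e. a z^2 + b z + c = 0 with a = -1.42, b = 0.855, c = 1.
Discriminant D = b^2 - 4ac = (0.855)^2 - 4*(-1.42)*1 = 0.731025 - (-5.68) = 6.411025.
D >= 0, so the roots are real: z = (-b +/- sqrt(D)) / (2a) = (-0.855 +/- 2.532) / (-2.84).
  z_1 = (-0.855 + 2.532) / (-2.84) = -0.5905,   |z_1| = 0.5905.
  z_2 = (-0.855 - 2.532) / (-2.84) = 1.1926,   |z_2| = 1.1926.
Moduli of all roots: 0.5905, 1.1926.
All moduli strictly greater than 1? No.
Verdict: Not invertible.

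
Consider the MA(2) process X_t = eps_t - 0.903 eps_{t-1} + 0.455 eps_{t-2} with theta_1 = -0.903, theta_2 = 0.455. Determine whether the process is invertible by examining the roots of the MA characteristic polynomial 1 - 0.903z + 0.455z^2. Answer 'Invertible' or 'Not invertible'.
\text{Invertible}

The MA(q) characteristic polynomial is P(z) = 1 - 0.903z + 0.455z^2.
Invertibility requires all roots to lie outside the unit circle, i.e. |z| > 1 for every root.
Set 1 + (-0.903) z + (0.455) z^2 = 0, i.e. a z^2 + b z + c = 0 with a = 0.455, b = -0.903, c = 1.
Discriminant D = b^2 - 4ac = (-0.903)^2 - 4*(0.455)*1 = 0.815409 - (1.82) = -1.004591.
D < 0, so the roots are the complex-conjugate pair z = (-b +/- i sqrt(-D)) / (2a) = 0.9923 +/- 1.1014i.
For a conjugate pair |z|^2 = z * conj(z) = (product of roots) = c/a = 1/(0.455) = 2.197802, so |z| = sqrt(2.197802) = 1.4825 for both roots.
Moduli of all roots: 1.4825, 1.4825.
All moduli strictly greater than 1? Yes.
Verdict: Invertible.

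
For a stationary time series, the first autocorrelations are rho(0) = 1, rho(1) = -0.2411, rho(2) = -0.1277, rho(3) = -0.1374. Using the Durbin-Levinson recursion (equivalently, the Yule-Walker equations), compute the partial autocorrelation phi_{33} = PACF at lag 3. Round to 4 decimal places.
\phi_{33} = -0.2451

The PACF at lag k is phi_{kk}, the last component of the solution
to the Yule-Walker system G_k phi = r_k where
  (G_k)_{ij} = rho(|i - j|), (r_k)_i = rho(i), i,j = 1..k.
Equivalently, Durbin-Levinson gives phi_{kk} iteratively:
  phi_{11} = rho(1)
  phi_{kk} = [rho(k) - sum_{j=1..k-1} phi_{k-1,j} rho(k-j)]
            / [1 - sum_{j=1..k-1} phi_{k-1,j} rho(j)],
  phi_{k,j} = phi_{k-1,j} - phi_{kk} phi_{k-1,k-j},  j = 1..k-1.
Step k = 1:
  phi_11 = rho(1) = -0.2411.
Step k = 2:
  phi_22 = [rho(2) - phi_11 rho(1)] / [1 - phi_11 rho(1)] = [-0.1277 - (-0.2411)(-0.2411)] / [1 - (-0.2411)(-0.2411)]
         = -0.18582921 / 0.94187079 = -0.197298.
  Update: phi_21 = phi_11 - phi_22 phi_11 = -0.2411 - (-0.197298)(-0.2411) = -0.288669.
Step k = 3:
  phi_33 = [rho(3) - phi_21 rho(2) - phi_22 rho(1)] / [1 - phi_21 rho(1) - phi_22 rho(2)]
    numerator   = -0.1374 - (-0.288669)(-0.1277) - (-0.197298)(-0.2411) = -0.22183152
    denominator = 1 - (-0.288669)(-0.2411) - (-0.197298)(-0.1277) = 0.90520706
  phi_33 = -0.22183152 / 0.90520706 = -0.2451.
Therefore phi_{33} = -0.2451.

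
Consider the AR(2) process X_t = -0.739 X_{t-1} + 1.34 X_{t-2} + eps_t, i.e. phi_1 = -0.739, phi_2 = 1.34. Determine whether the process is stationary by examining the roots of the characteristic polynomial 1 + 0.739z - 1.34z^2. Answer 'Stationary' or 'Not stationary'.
\text{Not stationary}

The AR(p) characteristic polynomial is P(z) = 1 + 0.739z - 1.34z^2.
Stationarity requires all roots to lie outside the unit circle, i.e. |z| > 1 for every root.
Set 1 + (0.739) z + (-1.34) z^2 = 0, i.e. a z^2 + b z + c = 0 with a = -1.34, b = 0.739, c = 1.
Discriminant D = b^2 - 4ac = (0.739)^2 - 4*(-1.34)*1 = 0.546121 - (-5.36) = 5.906121.
D >= 0, so the roots are real: z = (-b +/- sqrt(D)) / (2a) = (-0.739 +/- 2.430251) / (-2.68).
  z_1 = (-0.739 + 2.430251) / (-2.68) = -0.6311,   |z_1| = 0.6311.
  z_2 = (-0.739 - 2.430251) / (-2.68) = 1.1826,   |z_2| = 1.1826.
Moduli of all roots: 0.6311, 1.1826.
All moduli strictly greater than 1? No.
Verdict: Not stationary.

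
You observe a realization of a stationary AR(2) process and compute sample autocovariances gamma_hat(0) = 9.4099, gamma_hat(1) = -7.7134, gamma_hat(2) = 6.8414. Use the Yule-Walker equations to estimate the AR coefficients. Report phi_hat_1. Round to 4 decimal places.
\hat\phi_{1} = -0.6820

The Yule-Walker equations for an AR(p) process read, in matrix form,
  Gamma_p phi = r_p,   with   (Gamma_p)_{ij} = gamma(|i - j|),
                       (r_p)_i = gamma(i),   i,j = 1..p.
Substitute the sample gammas (Toeplitz matrix and right-hand side of size 2):
  Gamma_p = [[9.4099, -7.7134], [-7.7134, 9.4099]]
  r_p     = [-7.7134, 6.8414]
Written out:
  9.4099 phi_1 - 7.7134 phi_2 = -7.7134
  -7.7134 phi_1 + 9.4099 phi_2 = 6.8414
Solve by Cramer's rule:
  det = gamma(0)^2 - gamma(1)^2 = (9.4099)^2 - (-7.7134)^2 = 88.54621801 - 59.49653956 = 29.04967845
  phi_hat_1 = [gamma(1) gamma(0) - gamma(1) gamma(2)] / det = [(-7.7134)(9.4099) - (-7.7134)(6.8414)] / 29.04967845 = -19.8118679 / 29.04967845 = -0.682
  phi_hat_2 = [gamma(0) gamma(2) - gamma(1)^2] / det = [(9.4099)(6.8414) - (-7.7134)^2] / 29.04967845 = 4.8803503 / 29.04967845 = 0.168
So phi_hat = [-0.6820, 0.1680].
Therefore phi_hat_1 = -0.6820.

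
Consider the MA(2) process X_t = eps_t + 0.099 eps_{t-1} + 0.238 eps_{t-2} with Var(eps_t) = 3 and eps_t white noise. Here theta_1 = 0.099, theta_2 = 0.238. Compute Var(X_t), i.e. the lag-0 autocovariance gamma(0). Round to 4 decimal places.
\gamma(0) = 3.1993

For an MA(q) process X_t = eps_t + sum_i theta_i eps_{t-i} with
Var(eps_t) = sigma^2, the variance is
  gamma(0) = sigma^2 * (1 + sum_i theta_i^2).
  sum_i theta_i^2 = (0.099)^2 + (0.238)^2 = 0.009801 + 0.056644 = 0.066445.
  gamma(0) = 3 * (1 + 0.066445) = 3 * 1.066445 = 3.199335, which rounds to 3.1993.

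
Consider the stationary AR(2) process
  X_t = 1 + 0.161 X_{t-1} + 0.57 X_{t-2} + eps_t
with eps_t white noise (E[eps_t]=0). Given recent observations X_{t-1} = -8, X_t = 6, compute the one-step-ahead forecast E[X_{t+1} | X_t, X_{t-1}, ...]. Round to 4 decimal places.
E[X_{t+1} \mid \mathcal F_t] = -2.5940

For an AR(p) model X_t = c + sum_i phi_i X_{t-i} + eps_t, the
one-step-ahead conditional mean is
  E[X_{t+1} | X_t, ...] = c + sum_i phi_i X_{t+1-i}.
Substitute known values:
  E[X_{t+1} | ...] = 1 + (0.161) * (6) + (0.57) * (-8)
                   = -2.5940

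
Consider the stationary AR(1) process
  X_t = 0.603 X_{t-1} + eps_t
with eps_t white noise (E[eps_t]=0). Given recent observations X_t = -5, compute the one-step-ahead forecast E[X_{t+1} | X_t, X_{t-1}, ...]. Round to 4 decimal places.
E[X_{t+1} \mid \mathcal F_t] = -3.0150

For an AR(p) model X_t = c + sum_i phi_i X_{t-i} + eps_t, the
one-step-ahead conditional mean is
  E[X_{t+1} | X_t, ...] = c + sum_i phi_i X_{t+1-i}.
Substitute known values:
  E[X_{t+1} | ...] = (0.603) * (-5)
                   = -3.0150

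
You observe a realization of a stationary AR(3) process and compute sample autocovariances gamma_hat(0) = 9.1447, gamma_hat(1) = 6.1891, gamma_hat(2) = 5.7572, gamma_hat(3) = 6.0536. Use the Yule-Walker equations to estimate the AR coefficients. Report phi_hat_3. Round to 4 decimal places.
\hat\phi_{3} = 0.3210

The Yule-Walker equations for an AR(p) process read, in matrix form,
  Gamma_p phi = r_p,   with   (Gamma_p)_{ij} = gamma(|i - j|),
                       (r_p)_i = gamma(i),   i,j = 1..p.
Substitute the sample gammas (Toeplitz matrix and right-hand side of size 3):
  Gamma_p = [[9.1447, 6.1891, 5.7572], [6.1891, 9.1447, 6.1891], [5.7572, 6.1891, 9.1447]]
  r_p     = [6.1891, 5.7572, 6.0536]
Written out (R1..R3):
  (R1) 9.1447 phi_1 + 6.1891 phi_2 + 5.7572 phi_3 = 6.1891
  (R2) 6.1891 phi_1 + 9.1447 phi_2 + 6.1891 phi_3 = 5.7572
  (R3) 5.7572 phi_1 + 6.1891 phi_2 + 9.1447 phi_3 = 6.0536
Gaussian elimination:
  R2 <- R2 - (6.1891/9.1447) R1 = R2 - (0.676796) R1:  4.955939 phi_2 + 2.292648 phi_3 = 1.568439
  R3 <- R3 - (5.7572/9.1447) R1 = R3 - (0.629567) R1:  2.292648 phi_2 + 5.520158 phi_3 = 2.157148
  R3 <- R3 - (2.292648/4.955939) R2 = R3 - (0.462606) R2:  4.459565 phi_3 = 1.431578
Back-substitution:
  phi_hat_3 = 1.431578 / 4.459565 = 0.321013
  phi_hat_2 = (1.568439 - (2.292648)(0.321013)) / 4.955939 = 0.167974
  phi_hat_1 = (6.1891 - (6.1891)(0.167974) - (5.7572)(0.321013)) / 9.1447 = 0.361013
So phi_hat = [0.3610, 0.1680, 0.3210].
Therefore phi_hat_3 = 0.3210.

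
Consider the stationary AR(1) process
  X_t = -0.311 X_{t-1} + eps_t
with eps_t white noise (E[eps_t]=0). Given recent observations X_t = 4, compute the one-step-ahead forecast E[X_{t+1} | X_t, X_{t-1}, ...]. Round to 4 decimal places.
E[X_{t+1} \mid \mathcal F_t] = -1.2440

For an AR(p) model X_t = c + sum_i phi_i X_{t-i} + eps_t, the
one-step-ahead conditional mean is
  E[X_{t+1} | X_t, ...] = c + sum_i phi_i X_{t+1-i}.
Substitute known values:
  E[X_{t+1} | ...] = (-0.311) * (4)
                   = -1.2440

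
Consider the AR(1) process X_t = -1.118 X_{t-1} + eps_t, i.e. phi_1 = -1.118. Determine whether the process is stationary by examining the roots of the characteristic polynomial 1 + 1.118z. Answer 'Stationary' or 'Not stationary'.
\text{Not stationary}

The AR(p) characteristic polynomial is P(z) = 1 + 1.118z.
Stationarity requires all roots to lie outside the unit circle, i.e. |z| > 1 for every root.
This is linear in z: 1 + (1.118) z = 0  =>  z = -1/(1.118) = -0.894454,  |z| = 0.894454.
Moduli of all roots: 0.8945.
All moduli strictly greater than 1? No.
Verdict: Not stationary.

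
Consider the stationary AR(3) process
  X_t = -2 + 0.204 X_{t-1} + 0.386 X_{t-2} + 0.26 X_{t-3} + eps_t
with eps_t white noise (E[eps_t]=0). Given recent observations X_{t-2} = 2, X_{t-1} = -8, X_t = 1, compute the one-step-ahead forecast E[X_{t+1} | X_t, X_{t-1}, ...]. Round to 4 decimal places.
E[X_{t+1} \mid \mathcal F_t] = -4.3640

For an AR(p) model X_t = c + sum_i phi_i X_{t-i} + eps_t, the
one-step-ahead conditional mean is
  E[X_{t+1} | X_t, ...] = c + sum_i phi_i X_{t+1-i}.
Substitute known values:
  E[X_{t+1} | ...] = -2 + (0.204) * (1) + (0.386) * (-8) + (0.26) * (2)
                   = -4.3640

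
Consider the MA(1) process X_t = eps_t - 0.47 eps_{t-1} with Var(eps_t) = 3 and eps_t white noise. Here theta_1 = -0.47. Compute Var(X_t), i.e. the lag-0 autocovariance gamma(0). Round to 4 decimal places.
\gamma(0) = 3.6627

For an MA(q) process X_t = eps_t + sum_i theta_i eps_{t-i} with
Var(eps_t) = sigma^2, the variance is
  gamma(0) = sigma^2 * (1 + sum_i theta_i^2).
  sum_i theta_i^2 = (-0.47)^2 = 0.2209.
  gamma(0) = 3 * (1 + 0.2209) = 3 * 1.2209 = 3.6627.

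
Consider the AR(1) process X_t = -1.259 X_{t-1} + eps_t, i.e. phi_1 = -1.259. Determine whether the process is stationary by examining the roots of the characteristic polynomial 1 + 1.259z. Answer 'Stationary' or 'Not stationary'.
\text{Not stationary}

The AR(p) characteristic polynomial is P(z) = 1 + 1.259z.
Stationarity requires all roots to lie outside the unit circle, i.e. |z| > 1 for every root.
This is linear in z: 1 + (1.259) z = 0  =>  z = -1/(1.259) = -0.794281,  |z| = 0.794281.
Moduli of all roots: 0.7943.
All moduli strictly greater than 1? No.
Verdict: Not stationary.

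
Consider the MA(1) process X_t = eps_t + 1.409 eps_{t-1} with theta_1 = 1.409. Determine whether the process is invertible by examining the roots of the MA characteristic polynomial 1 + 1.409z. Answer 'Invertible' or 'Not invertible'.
\text{Not invertible}

The MA(q) characteristic polynomial is P(z) = 1 + 1.409z.
Invertibility requires all roots to lie outside the unit circle, i.e. |z| > 1 for every root.
This is linear in z: 1 + (1.409) z = 0  =>  z = -1/(1.409) = -0.709723,  |z| = 0.709723.
Moduli of all roots: 0.7097.
All moduli strictly greater than 1? No.
Verdict: Not invertible.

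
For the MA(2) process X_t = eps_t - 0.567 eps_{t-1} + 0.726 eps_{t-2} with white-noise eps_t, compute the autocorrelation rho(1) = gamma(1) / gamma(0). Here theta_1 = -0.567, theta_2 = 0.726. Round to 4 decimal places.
\rho(1) = -0.5294

For an MA(q) process with theta_0 = 1, the autocovariance is
  gamma(k) = sigma^2 * sum_{i=0..q-k} theta_i * theta_{i+k},
and rho(k) = gamma(k) / gamma(0). Sigma^2 cancels.
  numerator   = (1)*(-0.567) + (-0.567)*(0.726) = -0.978642.
  denominator = (1)^2 + (-0.567)^2 + (0.726)^2 = 1.848565.
  rho(1) = -0.978642 / 1.848565 = -0.5294.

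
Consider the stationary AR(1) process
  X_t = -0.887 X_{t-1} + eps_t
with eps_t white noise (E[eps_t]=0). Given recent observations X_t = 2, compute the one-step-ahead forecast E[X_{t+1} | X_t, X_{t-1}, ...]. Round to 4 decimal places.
E[X_{t+1} \mid \mathcal F_t] = -1.7740

For an AR(p) model X_t = c + sum_i phi_i X_{t-i} + eps_t, the
one-step-ahead conditional mean is
  E[X_{t+1} | X_t, ...] = c + sum_i phi_i X_{t+1-i}.
Substitute known values:
  E[X_{t+1} | ...] = (-0.887) * (2)
                   = -1.7740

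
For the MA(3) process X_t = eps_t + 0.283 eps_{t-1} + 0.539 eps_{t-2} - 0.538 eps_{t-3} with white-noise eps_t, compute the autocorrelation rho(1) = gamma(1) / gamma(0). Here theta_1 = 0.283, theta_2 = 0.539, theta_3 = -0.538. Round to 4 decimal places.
\rho(1) = 0.0877

For an MA(q) process with theta_0 = 1, the autocovariance is
  gamma(k) = sigma^2 * sum_{i=0..q-k} theta_i * theta_{i+k},
and rho(k) = gamma(k) / gamma(0). Sigma^2 cancels.
  numerator   = (1)*(0.283) + (0.283)*(0.539) + (0.539)*(-0.538) = 0.145555.
  denominator = (1)^2 + (0.283)^2 + (0.539)^2 + (-0.538)^2 = 1.660054.
  rho(1) = 0.145555 / 1.660054 = 0.0877.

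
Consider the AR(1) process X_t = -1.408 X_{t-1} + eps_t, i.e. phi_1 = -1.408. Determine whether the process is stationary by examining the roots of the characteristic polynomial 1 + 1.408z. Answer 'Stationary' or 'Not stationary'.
\text{Not stationary}

The AR(p) characteristic polynomial is P(z) = 1 + 1.408z.
Stationarity requires all roots to lie outside the unit circle, i.e. |z| > 1 for every root.
This is linear in z: 1 + (1.408) z = 0  =>  z = -1/(1.408) = -0.710227,  |z| = 0.710227.
Moduli of all roots: 0.7102.
All moduli strictly greater than 1? No.
Verdict: Not stationary.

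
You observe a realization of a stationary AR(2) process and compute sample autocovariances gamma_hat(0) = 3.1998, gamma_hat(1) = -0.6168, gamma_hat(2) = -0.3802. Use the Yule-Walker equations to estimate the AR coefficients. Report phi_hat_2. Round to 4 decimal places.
\hat\phi_{2} = -0.1620

The Yule-Walker equations for an AR(p) process read, in matrix form,
  Gamma_p phi = r_p,   with   (Gamma_p)_{ij} = gamma(|i - j|),
                       (r_p)_i = gamma(i),   i,j = 1..p.
Substitute the sample gammas (Toeplitz matrix and right-hand side of size 2):
  Gamma_p = [[3.1998, -0.6168], [-0.6168, 3.1998]]
  r_p     = [-0.6168, -0.3802]
Written out:
  3.1998 phi_1 - 0.6168 phi_2 = -0.6168
  -0.6168 phi_1 + 3.1998 phi_2 = -0.3802
Solve by Cramer's rule:
  det = gamma(0)^2 - gamma(1)^2 = (3.1998)^2 - (-0.6168)^2 = 10.23872004 - 0.38044224 = 9.8582778
  phi_hat_1 = [gamma(1) gamma(0) - gamma(1) gamma(2)] / det = [(-0.6168)(3.1998) - (-0.6168)(-0.3802)] / 9.8582778 = -2.208144 / 9.8582778 = -0.224
  phi_hat_2 = [gamma(0) gamma(2) - gamma(1)^2] / det = [(3.1998)(-0.3802) - (-0.6168)^2] / 9.8582778 = -1.5970062 / 9.8582778 = -0.162
So phi_hat = [-0.2240, -0.1620].
Therefore phi_hat_2 = -0.1620.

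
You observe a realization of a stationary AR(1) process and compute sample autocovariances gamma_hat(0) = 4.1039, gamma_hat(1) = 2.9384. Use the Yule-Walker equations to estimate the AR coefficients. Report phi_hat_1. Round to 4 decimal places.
\hat\phi_{1} = 0.7160

The Yule-Walker equations for an AR(p) process read, in matrix form,
  Gamma_p phi = r_p,   with   (Gamma_p)_{ij} = gamma(|i - j|),
                       (r_p)_i = gamma(i),   i,j = 1..p.
Substitute the sample gammas (Toeplitz matrix and right-hand side of size 1):
  Gamma_p = [[4.1039]]
  r_p     = [2.9384]
With p = 1 this is the single equation gamma(0) phi_1 = gamma(1):
  phi_hat_1 = gamma(1) / gamma(0) = 2.9384 / 4.1039 = 0.7160.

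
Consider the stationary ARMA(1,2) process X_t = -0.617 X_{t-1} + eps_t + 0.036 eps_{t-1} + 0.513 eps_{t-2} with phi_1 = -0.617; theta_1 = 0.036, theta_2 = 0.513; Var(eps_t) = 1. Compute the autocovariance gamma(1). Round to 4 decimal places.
\gamma(1) = -1.8440

Multiply the model equation by X_{t-k} and take expectations. With theta_0 = psi_0 = 1 and psi_j the MA(infinity) weights, this gives
  gamma(k) - sum_i phi_i gamma(k-i) = c_k,
  c_k = sigma^2 * sum_{j=k..q} theta_j psi_{j-k}   (c_k = 0 for k > q),
using gamma(-m) = gamma(m).
psi-weights needed (psi_j = theta_j + sum_i phi_i psi_{j-i}):
  psi_1 = theta_1 + phi_1 = 0.036 + (-0.617) = -0.581
  psi_2 = theta_2 + phi_1 psi_1 = 0.513 + (-0.617)(-0.581) = 0.871477
Right-hand sides:
  c_0 = sigma^2 (1 + theta_1 psi_1 + theta_2 psi_2) = 1 * (1 + (0.036)(-0.581) + (0.513)(0.871477)) = 1 * 1.426152 = 1.426152
  c_1 = sigma^2 (theta_1 + theta_2 psi_1) = 1 * (0.036 + (0.513)(-0.581)) = -0.262053
  c_2 = sigma^2 theta_2 = 1 * (0.513) = 0.513
Equations for k = 0 and k = 1 (AR order 1):
  gamma(0) = phi_1 gamma(1) + c_0
  gamma(1) = phi_1 gamma(0) + c_1
Substituting the second into the first: gamma(0) (1 - phi_1^2) = c_0 + phi_1 c_1, so
  gamma(0) = (c_0 + phi_1 c_1) / (1 - phi_1^2) = (1.426152 + (-0.617)(-0.262053)) / (1 - (-0.617)^2) = 1.587838 / 0.619311 = 2.563879.
  gamma(1) = phi_1 gamma(0) + c_1 = (-0.617)(2.563879) + (-0.262053) = -1.843966.
Therefore gamma(1) = -1.8440 (to 4 decimal places).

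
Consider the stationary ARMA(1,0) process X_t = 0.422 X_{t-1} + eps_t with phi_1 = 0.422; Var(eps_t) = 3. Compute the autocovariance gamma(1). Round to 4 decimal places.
\gamma(1) = 1.5403

Multiply the model equation by X_{t-k} and take expectations. With theta_0 = psi_0 = 1 and psi_j the MA(infinity) weights, this gives
  gamma(k) - sum_i phi_i gamma(k-i) = c_k,
  c_k = sigma^2 * sum_{j=k..q} theta_j psi_{j-k}   (c_k = 0 for k > q),
using gamma(-m) = gamma(m).
Pure AR (q = 0): c_0 = sigma^2 = 3, c_k = 0 for k >= 1.
Equations for k = 0 and k = 1 (AR order 1):
  gamma(0) = phi_1 gamma(1) + c_0
  gamma(1) = phi_1 gamma(0) + c_1
Substituting the second into the first: gamma(0) (1 - phi_1^2) = c_0 + phi_1 c_1, so
  gamma(0) = c_0 / (1 - phi_1^2) = 3 / (1 - (0.422)^2) = 3 / 0.821916 = 3.650008.
  gamma(1) = phi_1 gamma(0) = (0.422)(3.650008) = 1.540303.
Therefore gamma(1) = 1.5403 (to 4 decimal places).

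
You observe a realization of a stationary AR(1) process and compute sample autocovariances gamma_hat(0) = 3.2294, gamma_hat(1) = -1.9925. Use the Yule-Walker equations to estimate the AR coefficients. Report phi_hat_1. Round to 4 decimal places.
\hat\phi_{1} = -0.6170

The Yule-Walker equations for an AR(p) process read, in matrix form,
  Gamma_p phi = r_p,   with   (Gamma_p)_{ij} = gamma(|i - j|),
                       (r_p)_i = gamma(i),   i,j = 1..p.
Substitute the sample gammas (Toeplitz matrix and right-hand side of size 1):
  Gamma_p = [[3.2294]]
  r_p     = [-1.9925]
With p = 1 this is the single equation gamma(0) phi_1 = gamma(1):
  phi_hat_1 = gamma(1) / gamma(0) = -1.9925 / 3.2294 = -0.6170.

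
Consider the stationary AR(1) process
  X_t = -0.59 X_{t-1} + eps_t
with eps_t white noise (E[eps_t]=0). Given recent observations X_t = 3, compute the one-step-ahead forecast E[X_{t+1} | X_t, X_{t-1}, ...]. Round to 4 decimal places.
E[X_{t+1} \mid \mathcal F_t] = -1.7700

For an AR(p) model X_t = c + sum_i phi_i X_{t-i} + eps_t, the
one-step-ahead conditional mean is
  E[X_{t+1} | X_t, ...] = c + sum_i phi_i X_{t+1-i}.
Substitute known values:
  E[X_{t+1} | ...] = (-0.59) * (3)
                   = -1.7700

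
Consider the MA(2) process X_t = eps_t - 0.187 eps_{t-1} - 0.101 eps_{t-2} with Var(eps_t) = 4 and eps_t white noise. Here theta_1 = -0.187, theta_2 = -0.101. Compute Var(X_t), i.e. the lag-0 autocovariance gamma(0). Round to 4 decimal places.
\gamma(0) = 4.1807

For an MA(q) process X_t = eps_t + sum_i theta_i eps_{t-i} with
Var(eps_t) = sigma^2, the variance is
  gamma(0) = sigma^2 * (1 + sum_i theta_i^2).
  sum_i theta_i^2 = (-0.187)^2 + (-0.101)^2 = 0.034969 + 0.010201 = 0.04517.
  gamma(0) = 4 * (1 + 0.04517) = 4 * 1.04517 = 4.18068, which rounds to 4.1807.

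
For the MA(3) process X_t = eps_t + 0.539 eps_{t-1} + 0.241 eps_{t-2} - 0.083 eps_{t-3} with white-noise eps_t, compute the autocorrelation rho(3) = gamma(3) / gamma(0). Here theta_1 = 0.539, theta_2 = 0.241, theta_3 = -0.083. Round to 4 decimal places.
\rho(3) = -0.0612

For an MA(q) process with theta_0 = 1, the autocovariance is
  gamma(k) = sigma^2 * sum_{i=0..q-k} theta_i * theta_{i+k},
and rho(k) = gamma(k) / gamma(0). Sigma^2 cancels.
  numerator   = (1)*(-0.083) = -0.083.
  denominator = (1)^2 + (0.539)^2 + (0.241)^2 + (-0.083)^2 = 1.355491.
  rho(3) = -0.083 / 1.355491 = -0.0612.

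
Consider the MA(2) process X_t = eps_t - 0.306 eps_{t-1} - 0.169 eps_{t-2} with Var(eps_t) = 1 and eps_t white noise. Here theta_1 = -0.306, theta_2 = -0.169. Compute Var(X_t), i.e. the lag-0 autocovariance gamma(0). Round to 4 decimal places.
\gamma(0) = 1.1222

For an MA(q) process X_t = eps_t + sum_i theta_i eps_{t-i} with
Var(eps_t) = sigma^2, the variance is
  gamma(0) = sigma^2 * (1 + sum_i theta_i^2).
  sum_i theta_i^2 = (-0.306)^2 + (-0.169)^2 = 0.093636 + 0.028561 = 0.122197.
  gamma(0) = 1 * (1 + 0.122197) = 1 * 1.122197 = 1.122197, which rounds to 1.1222.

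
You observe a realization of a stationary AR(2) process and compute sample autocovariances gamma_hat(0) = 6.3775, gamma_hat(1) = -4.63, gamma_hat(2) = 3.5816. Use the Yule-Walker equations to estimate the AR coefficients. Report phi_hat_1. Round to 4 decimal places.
\hat\phi_{1} = -0.6730

The Yule-Walker equations for an AR(p) process read, in matrix form,
  Gamma_p phi = r_p,   with   (Gamma_p)_{ij} = gamma(|i - j|),
                       (r_p)_i = gamma(i),   i,j = 1..p.
Substitute the sample gammas (Toeplitz matrix and right-hand side of size 2):
  Gamma_p = [[6.3775, -4.63], [-4.63, 6.3775]]
  r_p     = [-4.63, 3.5816]
Written out:
  6.3775 phi_1 - 4.63 phi_2 = -4.63
  -4.63 phi_1 + 6.3775 phi_2 = 3.5816
Solve by Cramer's rule:
  det = gamma(0)^2 - gamma(1)^2 = (6.3775)^2 - (-4.63)^2 = 40.67250625 - 21.4369 = 19.23560625
  phi_hat_1 = [gamma(1) gamma(0) - gamma(1) gamma(2)] / det = [(-4.63)(6.3775) - (-4.63)(3.5816)] / 19.23560625 = -12.945017 / 19.23560625 = -0.673
  phi_hat_2 = [gamma(0) gamma(2) - gamma(1)^2] / det = [(6.3775)(3.5816) - (-4.63)^2] / 19.23560625 = 1.404754 / 19.23560625 = 0.073
So phi_hat = [-0.6730, 0.0730].
Therefore phi_hat_1 = -0.6730.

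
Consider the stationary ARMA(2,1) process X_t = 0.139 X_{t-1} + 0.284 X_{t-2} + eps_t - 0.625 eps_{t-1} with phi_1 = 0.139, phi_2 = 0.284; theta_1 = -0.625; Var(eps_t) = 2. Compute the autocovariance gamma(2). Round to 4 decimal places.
\gamma(2) = 0.5644

Multiply the model equation by X_{t-k} and take expectations. With theta_0 = psi_0 = 1 and psi_j the MA(infinity) weights, this gives
  gamma(k) - sum_i phi_i gamma(k-i) = c_k,
  c_k = sigma^2 * sum_{j=k..q} theta_j psi_{j-k}   (c_k = 0 for k > q),
using gamma(-m) = gamma(m).
psi-weights needed (psi_j = theta_j + sum_i phi_i psi_{j-i}):
  psi_1 = theta_1 + phi_1 = -0.625 + (0.139) = -0.486
Right-hand sides:
  c_0 = sigma^2 (1 + theta_1 psi_1) = 2 * (1 + (-0.625)(-0.486)) = 2 * 1.30375 = 2.6075
  c_1 = sigma^2 theta_1 = 2 * (-0.625) = -1.25
  c_2 = 0
Equations for k = 0, 1, 2 (AR order 2, c_2 = 0):
  (E0) gamma(0) = phi_1 gamma(1) + phi_2 gamma(2) + c_0
  (E1) gamma(1) = phi_1 gamma(0) + phi_2 gamma(1) + c_1
  (E2) gamma(2) = phi_1 gamma(1) + phi_2 gamma(0)
From (E1): gamma(1) = A gamma(0) + B with
  A = phi_1 / (1 - phi_2) = 0.139 / 0.716 = 0.194134,   B = c_1 / (1 - phi_2) = -1.25 / 0.716 = -1.74581.
Insert (E2) into (E0): gamma(0) (1 - phi_2^2) = phi_1 (1 + phi_2) gamma(1) + c_0.
  phi_1 (1 + phi_2) = (0.139)(1.284) = 0.178476,   1 - phi_2^2 = 0.919344.
Replace gamma(1) by A gamma(0) + B and collect gamma(0):
  gamma(0) [0.919344 - (0.178476)(0.194134)] = (0.178476)(-1.74581) + 2.6075
  gamma(0) * 0.884696 = 2.295915
  gamma(0) = 2.295915 / 0.884696 = 2.595146.
  gamma(1) = A gamma(0) + B = (0.194134)(2.595146) + (-1.74581) = -1.242004.
  gamma(2) = phi_1 gamma(1) + phi_2 gamma(0) = (0.139)(-1.242004) + (0.284)(2.595146) = 0.564383.
Therefore gamma(2) = 0.5644 (to 4 decimal places).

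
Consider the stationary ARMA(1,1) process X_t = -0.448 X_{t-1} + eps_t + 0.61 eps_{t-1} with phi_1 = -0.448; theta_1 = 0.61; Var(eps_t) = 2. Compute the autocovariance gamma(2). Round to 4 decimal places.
\gamma(2) = -0.1320

Multiply the model equation by X_{t-k} and take expectations. With theta_0 = psi_0 = 1 and psi_j the MA(infinity) weights, this gives
  gamma(k) - sum_i phi_i gamma(k-i) = c_k,
  c_k = sigma^2 * sum_{j=k..q} theta_j psi_{j-k}   (c_k = 0 for k > q),
using gamma(-m) = gamma(m).
psi-weights needed (psi_j = theta_j + sum_i phi_i psi_{j-i}):
  psi_1 = theta_1 + phi_1 = 0.61 + (-0.448) = 0.162
Right-hand sides:
  c_0 = sigma^2 (1 + theta_1 psi_1) = 2 * (1 + (0.61)(0.162)) = 2 * 1.09882 = 2.19764
  c_1 = sigma^2 theta_1 = 2 * (0.61) = 1.22
  c_2 = 0
Equations for k = 0 and k = 1 (AR order 1):
  gamma(0) = phi_1 gamma(1) + c_0
  gamma(1) = phi_1 gamma(0) + c_1
Substituting the second into the first: gamma(0) (1 - phi_1^2) = c_0 + phi_1 c_1, so
  gamma(0) = (c_0 + phi_1 c_1) / (1 - phi_1^2) = (2.19764 + (-0.448)(1.22)) / (1 - (-0.448)^2) = 1.65108 / 0.799296 = 2.065668.
  gamma(1) = phi_1 gamma(0) + c_1 = (-0.448)(2.065668) + (1.22) = 0.294581.
For k = 2 (> q): gamma(2) = phi_1 gamma(1) = (-0.448)(0.294581) = -0.131972.
Therefore gamma(2) = -0.1320 (to 4 decimal places).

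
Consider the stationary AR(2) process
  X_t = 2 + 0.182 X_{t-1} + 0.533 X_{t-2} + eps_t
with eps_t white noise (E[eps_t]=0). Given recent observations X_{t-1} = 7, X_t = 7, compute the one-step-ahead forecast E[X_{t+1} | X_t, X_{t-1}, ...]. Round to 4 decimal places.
E[X_{t+1} \mid \mathcal F_t] = 7.0050

For an AR(p) model X_t = c + sum_i phi_i X_{t-i} + eps_t, the
one-step-ahead conditional mean is
  E[X_{t+1} | X_t, ...] = c + sum_i phi_i X_{t+1-i}.
Substitute known values:
  E[X_{t+1} | ...] = 2 + (0.182) * (7) + (0.533) * (7)
                   = 7.0050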